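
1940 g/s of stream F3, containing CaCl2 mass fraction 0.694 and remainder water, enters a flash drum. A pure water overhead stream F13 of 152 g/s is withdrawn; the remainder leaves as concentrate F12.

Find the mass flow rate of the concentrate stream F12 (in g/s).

1788 g/s

Concentrate = 1940 − 152 = 1788 g/s.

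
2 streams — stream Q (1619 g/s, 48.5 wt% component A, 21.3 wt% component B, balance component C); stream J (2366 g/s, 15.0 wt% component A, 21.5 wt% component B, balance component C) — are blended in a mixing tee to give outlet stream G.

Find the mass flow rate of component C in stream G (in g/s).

component C out = component C in = 1619×0.302 + 2366×0.635 = 1991.3 g/s.

1991 g/s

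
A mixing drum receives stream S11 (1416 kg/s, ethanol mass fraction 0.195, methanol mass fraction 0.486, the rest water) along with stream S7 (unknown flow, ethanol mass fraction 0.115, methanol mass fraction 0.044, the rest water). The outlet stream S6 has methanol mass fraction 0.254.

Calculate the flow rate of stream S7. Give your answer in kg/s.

1564 kg/s

Let S7 be the unknown flow. Total out = 1416 + S7.
methanol balance: 688.18 + 0.044·S7 = 0.254·(1416 + S7)
(0.044 − 0.254)·S7 = 0.254×1416 − 688.18 = -328.51
S7 = -328.51 / -0.210 = 1564.3 kg/s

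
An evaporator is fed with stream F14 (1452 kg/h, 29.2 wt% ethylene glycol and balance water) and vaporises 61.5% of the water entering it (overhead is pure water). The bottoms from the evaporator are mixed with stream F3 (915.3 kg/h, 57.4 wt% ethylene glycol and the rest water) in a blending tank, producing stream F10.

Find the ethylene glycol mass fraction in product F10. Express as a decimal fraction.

Vapour removed = 0.615×0.708×1452 = 632.23 kg/h; concentrate = 819.77 kg/h.
ethylene glycol reaching the mixer = 423.98 (from concentrate) + 915.3×0.574 = 949.37 kg/h.
Product flow = 819.77 + 915.3 = 1735.1 kg/h; ethylene glycol fraction = 0.5472.

0.5472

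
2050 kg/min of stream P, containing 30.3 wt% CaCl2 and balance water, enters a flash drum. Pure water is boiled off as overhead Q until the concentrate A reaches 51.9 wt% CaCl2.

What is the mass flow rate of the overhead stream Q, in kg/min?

853.2 kg/min

CaCl2 is conserved: 2050×0.303 = 621.15 kg/min all reports to the concentrate.
Concentrate = 621.15/(target fraction) = 1196.8 kg/min.
Overhead = 2050 − 1196.8 = 853.18 kg/min.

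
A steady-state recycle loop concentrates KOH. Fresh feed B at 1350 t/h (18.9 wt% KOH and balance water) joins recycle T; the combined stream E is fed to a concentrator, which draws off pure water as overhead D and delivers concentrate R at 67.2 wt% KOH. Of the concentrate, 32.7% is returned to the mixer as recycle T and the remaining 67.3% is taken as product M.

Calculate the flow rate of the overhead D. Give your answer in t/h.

Overall KOH balance (none leaves overhead): KOH in fresh feed = KOH in product, i.e. 1350×0.189 = (1−0.327)·R·0.672.
R = 255.15/(0.672×0.673) = 564.17 t/h.
Recycle T = 0.327×564.17 = 184.48 t/h.
Combined feed E = 1350 + 184.48 = 1534.5 t/h.
Overhead D = E − R = 1534.5 − 564.17 = 970.31 t/h.

970.3 t/h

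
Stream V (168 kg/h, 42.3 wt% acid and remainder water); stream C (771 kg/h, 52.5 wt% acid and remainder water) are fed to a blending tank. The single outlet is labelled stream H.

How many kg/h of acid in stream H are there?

475.8 kg/h

acid out = acid in = 168×0.423 + 771×0.525 = 475.84 kg/h.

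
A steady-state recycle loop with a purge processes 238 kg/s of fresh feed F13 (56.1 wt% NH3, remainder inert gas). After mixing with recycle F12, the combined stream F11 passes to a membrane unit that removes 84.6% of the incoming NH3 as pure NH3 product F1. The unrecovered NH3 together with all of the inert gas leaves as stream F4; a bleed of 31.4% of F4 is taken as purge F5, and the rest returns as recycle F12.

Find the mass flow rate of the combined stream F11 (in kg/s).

inert gas enters only via F13 and leaves only via the purge: 238×0.439 = 0.314×(inert gas in F4), and the membrane unit passes all inert gas, so inert gas in F11 = inert gas in F4 = 332.75 kg/s.
NH3 in F11: m_A = 238×0.561 + (1−0.314)·(1−0.846)·m_A, so m_A = 133.52/0.8944 = 149.29 kg/s.
F11 = 149.29 + 332.75 = 482.03 kg/s.

482 kg/s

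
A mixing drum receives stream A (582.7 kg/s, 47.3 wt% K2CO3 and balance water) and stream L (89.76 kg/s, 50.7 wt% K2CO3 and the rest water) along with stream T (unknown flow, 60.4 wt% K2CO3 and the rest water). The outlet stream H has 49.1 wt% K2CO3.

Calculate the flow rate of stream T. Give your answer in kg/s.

80.11 kg/s

Let T be the unknown flow. Total out = 672.46 + T.
K2CO3 balance: 321.13 + 0.604·T = 0.491·(672.46 + T)
(0.604 − 0.491)·T = 0.491×672.46 − 321.13 = 9.0524
T = 9.0524 / 0.113 = 80.11 kg/s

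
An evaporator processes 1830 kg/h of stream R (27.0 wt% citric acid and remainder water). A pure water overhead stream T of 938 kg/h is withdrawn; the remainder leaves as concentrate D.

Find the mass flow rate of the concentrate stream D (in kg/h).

Concentrate = 1830 − 938 = 892 kg/h.

892 kg/h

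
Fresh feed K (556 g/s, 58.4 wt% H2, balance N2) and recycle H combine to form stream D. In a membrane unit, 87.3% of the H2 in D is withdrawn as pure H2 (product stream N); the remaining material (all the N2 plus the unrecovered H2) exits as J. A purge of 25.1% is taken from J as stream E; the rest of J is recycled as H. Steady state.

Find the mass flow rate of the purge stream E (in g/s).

242.7 g/s

N2 enters only via K and leaves only via the purge: 556×0.416 = 0.251×(N2 in J), and the membrane unit passes all N2, so N2 in D = N2 in J = 921.5 g/s.
H2 in D: m_A = 556×0.584 + (1−0.251)·(1−0.873)·m_A, so m_A = 324.7/0.9049 = 358.84 g/s.
J = (1−0.873)×358.84 + 921.5 = 967.07 g/s.
Purge E = 0.251×967.07 = 242.73 g/s.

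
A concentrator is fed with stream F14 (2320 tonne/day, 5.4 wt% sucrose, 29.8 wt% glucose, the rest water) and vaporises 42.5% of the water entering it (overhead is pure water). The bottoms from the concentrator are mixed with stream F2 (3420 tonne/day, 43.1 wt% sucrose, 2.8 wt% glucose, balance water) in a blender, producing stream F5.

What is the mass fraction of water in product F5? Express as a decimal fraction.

Vapour removed = 0.425×0.648×2320 = 638.93 tonne/day; concentrate = 1681.1 tonne/day.
water reaching the mixer = 864.43 (from concentrate) + 3420×0.541 = 2714.7 tonne/day.
Product flow = 1681.1 + 3420 = 5101.1 tonne/day; water fraction = 0.5322.

0.5322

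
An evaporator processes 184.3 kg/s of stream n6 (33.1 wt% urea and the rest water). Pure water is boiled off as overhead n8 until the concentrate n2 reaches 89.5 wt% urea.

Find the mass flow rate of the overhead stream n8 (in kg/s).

116.1 kg/s

urea is conserved: 184.3×0.331 = 61.003 kg/s all reports to the concentrate.
Concentrate = 61.003/(target fraction) = 68.16 kg/s.
Overhead = 184.3 − 68.16 = 116.14 kg/s.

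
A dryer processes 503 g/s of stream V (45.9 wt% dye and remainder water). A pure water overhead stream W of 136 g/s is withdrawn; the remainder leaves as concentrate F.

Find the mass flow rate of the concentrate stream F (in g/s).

367 g/s

Concentrate = 503 − 136 = 367 g/s.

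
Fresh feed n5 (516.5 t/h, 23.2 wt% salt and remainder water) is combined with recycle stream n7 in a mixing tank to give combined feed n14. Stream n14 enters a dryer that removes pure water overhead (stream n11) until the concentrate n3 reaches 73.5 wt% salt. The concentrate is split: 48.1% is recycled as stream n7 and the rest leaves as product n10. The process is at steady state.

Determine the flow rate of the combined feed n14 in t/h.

667.6 t/h

Overall salt balance (none leaves overhead): salt in fresh feed = salt in product, i.e. 516.5×0.232 = (1−0.481)·n3·0.735.
n3 = 119.83/(0.735×0.519) = 314.13 t/h.
Recycle n7 = 0.481×314.13 = 151.09 t/h.
Combined feed n14 = 516.5 + 151.09 = 667.59 t/h.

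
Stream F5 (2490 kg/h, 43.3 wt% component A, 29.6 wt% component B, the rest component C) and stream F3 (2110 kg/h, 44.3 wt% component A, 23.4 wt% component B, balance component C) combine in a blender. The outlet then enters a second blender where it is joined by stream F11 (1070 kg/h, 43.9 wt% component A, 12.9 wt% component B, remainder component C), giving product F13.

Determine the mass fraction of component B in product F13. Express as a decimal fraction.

0.2414

Overall, product flow = 5670 kg/h.
component B in = 2490×0.296 + 2110×0.234 + 1070×0.129 = 1368.8 kg/h.
component B fraction in F13 = 0.2414.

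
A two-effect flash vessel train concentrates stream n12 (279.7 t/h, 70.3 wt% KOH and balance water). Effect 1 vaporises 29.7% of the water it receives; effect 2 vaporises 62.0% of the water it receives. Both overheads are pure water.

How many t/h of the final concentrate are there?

water in feed = 279.7×0.297 = 83.071 t/h.
After stage 1: water left = (1−0.297)×83.071 = 58.399; stream total = 255.03 t/h.
After stage 2: water left = (1−0.620)×58.399 = 22.192; final concentrate = 218.82 t/h.

218.8 t/h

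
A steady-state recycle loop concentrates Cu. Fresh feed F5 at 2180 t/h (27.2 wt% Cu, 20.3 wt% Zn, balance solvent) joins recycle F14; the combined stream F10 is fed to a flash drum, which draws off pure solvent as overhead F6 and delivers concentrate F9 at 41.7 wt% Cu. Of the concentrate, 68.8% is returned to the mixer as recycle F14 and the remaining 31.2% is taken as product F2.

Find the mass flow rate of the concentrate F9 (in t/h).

Overall Cu balance (none leaves overhead): Cu in fresh feed = Cu in product, i.e. 2180×0.272 = (1−0.688)·F9·0.417.
F9 = 592.96/(0.417×0.312) = 4557.6 t/h.

4558 t/h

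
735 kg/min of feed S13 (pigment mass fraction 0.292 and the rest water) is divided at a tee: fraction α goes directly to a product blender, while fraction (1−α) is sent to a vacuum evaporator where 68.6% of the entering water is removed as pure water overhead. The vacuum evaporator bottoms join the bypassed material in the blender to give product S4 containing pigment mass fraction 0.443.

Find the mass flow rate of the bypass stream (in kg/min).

219.2 kg/min

All 735×0.292 = 214.62 kg/min of pigment reaches S4, so S4 = 214.62/0.443 = 484.47 kg/min and vapour = 250.53 kg/min.
The evaporator receives (1−α)·735 of feed at 0.708 water and removes 0.686 of that water:
0.686×0.708×(1−α)×735 = 250.53
(1−α) = 250.53/356.98 = 0.7018;  α = 0.2982.
Bypass flow = 0.2982×735 = 219.17 kg/min.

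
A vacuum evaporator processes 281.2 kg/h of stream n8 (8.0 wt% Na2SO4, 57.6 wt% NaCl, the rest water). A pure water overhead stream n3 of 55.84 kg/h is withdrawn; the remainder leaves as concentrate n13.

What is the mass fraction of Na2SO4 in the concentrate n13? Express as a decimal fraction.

Na2SO4 is not removed: 281.2×0.080 = 22.496 kg/h of Na2SO4 enters n13.
Concentrate = 281.2 − 55.84 = 225.36 kg/h.
Mass fraction = 22.496/225.36 = 0.0998.

0.0998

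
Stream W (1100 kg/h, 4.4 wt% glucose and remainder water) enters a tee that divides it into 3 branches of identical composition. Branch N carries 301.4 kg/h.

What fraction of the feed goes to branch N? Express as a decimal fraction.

0.274

Fraction to N = 301.4/1100 = 0.2740.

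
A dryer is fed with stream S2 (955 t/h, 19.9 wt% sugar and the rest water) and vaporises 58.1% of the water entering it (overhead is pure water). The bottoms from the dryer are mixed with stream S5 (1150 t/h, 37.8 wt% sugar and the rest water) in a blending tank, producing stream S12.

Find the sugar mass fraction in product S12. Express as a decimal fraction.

Vapour removed = 0.581×0.801×955 = 444.44 t/h; concentrate = 510.56 t/h.
sugar reaching the mixer = 190.05 (from concentrate) + 1150×0.378 = 624.75 t/h.
Product flow = 510.56 + 1150 = 1660.6 t/h; sugar fraction = 0.376.

0.376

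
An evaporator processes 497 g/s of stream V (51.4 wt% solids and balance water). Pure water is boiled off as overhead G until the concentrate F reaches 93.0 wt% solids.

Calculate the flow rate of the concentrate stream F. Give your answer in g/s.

274.7 g/s

solids is conserved: 497×0.514 = 255.46 g/s all reports to the concentrate.
Concentrate = 255.46/(target fraction) = 274.69 g/s.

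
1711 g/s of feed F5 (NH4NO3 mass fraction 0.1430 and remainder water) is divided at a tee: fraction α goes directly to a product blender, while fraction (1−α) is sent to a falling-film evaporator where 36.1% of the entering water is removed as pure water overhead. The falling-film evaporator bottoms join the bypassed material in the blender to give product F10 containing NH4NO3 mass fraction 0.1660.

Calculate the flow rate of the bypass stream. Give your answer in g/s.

All 1711×0.143 = 244.67 g/s of NH4NO3 reaches F10, so F10 = 244.67/0.166 = 1473.9 g/s and vapour = 237.07 g/s.
The evaporator receives (1−α)·1711 of feed at 0.857 water and removes 0.361 of that water:
0.361×0.857×(1−α)×1711 = 237.07
(1−α) = 237.07/529.34 = 0.4478;  α = 0.5522.
Bypass flow = 0.5522×1711 = 944.73 g/s.

944.7 g/s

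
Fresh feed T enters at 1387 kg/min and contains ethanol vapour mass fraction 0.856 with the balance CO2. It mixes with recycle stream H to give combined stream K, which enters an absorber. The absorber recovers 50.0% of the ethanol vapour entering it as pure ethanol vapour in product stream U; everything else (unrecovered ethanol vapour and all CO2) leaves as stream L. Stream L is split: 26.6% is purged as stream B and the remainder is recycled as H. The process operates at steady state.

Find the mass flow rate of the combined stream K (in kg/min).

CO2 enters only via T and leaves only via the purge: 1387×0.144 = 0.266×(CO2 in L), and the absorber passes all CO2, so CO2 in K = CO2 in L = 750.86 kg/min.
ethanol vapour in K: m_A = 1387×0.856 + (1−0.266)·(1−0.500)·m_A, so m_A = 1187.3/0.6330 = 1875.6 kg/min.
K = 1875.6 + 750.86 = 2626.5 kg/min.

2626 kg/min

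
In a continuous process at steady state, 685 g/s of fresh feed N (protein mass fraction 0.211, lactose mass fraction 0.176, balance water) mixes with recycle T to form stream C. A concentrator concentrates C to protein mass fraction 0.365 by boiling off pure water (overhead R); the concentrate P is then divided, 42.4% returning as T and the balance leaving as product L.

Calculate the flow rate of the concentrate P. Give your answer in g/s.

Overall protein balance (none leaves overhead): protein in fresh feed = protein in product, i.e. 685×0.211 = (1−0.424)·P·0.365.
P = 144.53/(0.365×0.576) = 687.48 g/s.

687.5 g/s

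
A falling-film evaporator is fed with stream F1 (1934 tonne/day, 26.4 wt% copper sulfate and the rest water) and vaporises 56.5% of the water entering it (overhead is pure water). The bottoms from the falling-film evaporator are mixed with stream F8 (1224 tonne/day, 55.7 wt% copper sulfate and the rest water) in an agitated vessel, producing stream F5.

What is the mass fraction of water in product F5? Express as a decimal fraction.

Vapour removed = 0.565×0.736×1934 = 804.23 tonne/day; concentrate = 1129.8 tonne/day.
water reaching the mixer = 619.19 (from concentrate) + 1224×0.443 = 1161.4 tonne/day.
Product flow = 1129.8 + 1224 = 2353.8 tonne/day; water fraction = 0.493.

0.493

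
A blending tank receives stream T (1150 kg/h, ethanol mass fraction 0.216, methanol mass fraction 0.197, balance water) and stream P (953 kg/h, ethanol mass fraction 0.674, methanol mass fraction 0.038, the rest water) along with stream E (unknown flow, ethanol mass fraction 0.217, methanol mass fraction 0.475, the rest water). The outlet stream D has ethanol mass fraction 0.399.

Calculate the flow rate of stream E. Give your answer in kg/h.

Let E be the unknown flow. Total out = 2103 + E.
ethanol balance: 890.72 + 0.217·E = 0.399·(2103 + E)
(0.217 − 0.399)·E = 0.399×2103 − 890.72 = -51.625
E = -51.625 / -0.182 = 283.65 kg/h

283.7 kg/h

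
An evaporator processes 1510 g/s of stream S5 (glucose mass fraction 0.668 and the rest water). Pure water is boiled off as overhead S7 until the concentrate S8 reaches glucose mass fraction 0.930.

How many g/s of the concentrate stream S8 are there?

1085 g/s

glucose is conserved: 1510×0.668 = 1008.7 g/s all reports to the concentrate.
Concentrate = 1008.7/(target fraction) = 1084.6 g/s.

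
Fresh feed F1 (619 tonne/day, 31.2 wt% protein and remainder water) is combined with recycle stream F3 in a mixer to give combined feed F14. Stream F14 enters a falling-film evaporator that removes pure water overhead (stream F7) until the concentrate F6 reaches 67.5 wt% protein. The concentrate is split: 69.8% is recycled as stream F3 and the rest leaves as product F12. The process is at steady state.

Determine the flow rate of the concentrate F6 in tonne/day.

947.4 tonne/day

Overall protein balance (none leaves overhead): protein in fresh feed = protein in product, i.e. 619×0.312 = (1−0.698)·F6·0.675.
F6 = 193.13/(0.675×0.302) = 947.4 tonne/day.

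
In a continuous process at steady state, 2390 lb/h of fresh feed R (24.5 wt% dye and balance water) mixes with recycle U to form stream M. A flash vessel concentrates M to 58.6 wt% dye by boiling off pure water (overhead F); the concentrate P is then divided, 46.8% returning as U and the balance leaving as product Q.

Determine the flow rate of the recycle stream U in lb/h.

Overall dye balance (none leaves overhead): dye in fresh feed = dye in product, i.e. 2390×0.245 = (1−0.468)·P·0.586.
P = 585.55/(0.586×0.532) = 1878.3 lb/h.
Recycle U = 0.468×1878.3 = 879.02 lb/h.

879 lb/h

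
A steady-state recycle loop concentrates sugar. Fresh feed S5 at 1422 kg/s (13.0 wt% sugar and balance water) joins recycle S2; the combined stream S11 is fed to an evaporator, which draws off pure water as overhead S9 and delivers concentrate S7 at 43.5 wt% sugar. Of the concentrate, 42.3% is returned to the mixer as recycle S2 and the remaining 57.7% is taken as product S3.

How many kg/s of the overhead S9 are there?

Overall sugar balance (none leaves overhead): sugar in fresh feed = sugar in product, i.e. 1422×0.130 = (1−0.423)·S7·0.435.
S7 = 184.86/(0.435×0.577) = 736.51 kg/s.
Recycle S2 = 0.423×736.51 = 311.54 kg/s.
Combined feed S11 = 1422 + 311.54 = 1733.5 kg/s.
Overhead S9 = S11 − S7 = 1733.5 − 736.51 = 997.03 kg/s.

997 kg/s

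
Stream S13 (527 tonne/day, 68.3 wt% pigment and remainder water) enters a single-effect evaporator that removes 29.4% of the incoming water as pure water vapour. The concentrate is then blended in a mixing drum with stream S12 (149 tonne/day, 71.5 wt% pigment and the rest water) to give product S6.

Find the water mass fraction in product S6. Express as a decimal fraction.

0.2559

Vapour removed = 0.294×0.317×527 = 49.115 tonne/day; concentrate = 477.88 tonne/day.
water reaching the mixer = 117.94 (from concentrate) + 149×0.285 = 160.41 tonne/day.
Product flow = 477.88 + 149 = 626.88 tonne/day; water fraction = 0.2559.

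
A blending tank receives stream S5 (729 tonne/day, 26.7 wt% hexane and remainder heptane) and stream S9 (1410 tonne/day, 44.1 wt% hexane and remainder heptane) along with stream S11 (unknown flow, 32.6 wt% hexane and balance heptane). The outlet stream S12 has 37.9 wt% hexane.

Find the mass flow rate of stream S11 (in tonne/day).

Let S11 be the unknown flow. Total out = 2139 + S11.
hexane balance: 816.45 + 0.326·S11 = 0.379·(2139 + S11)
(0.326 − 0.379)·S11 = 0.379×2139 − 816.45 = -5.772
S11 = -5.772 / -0.053 = 108.91 tonne/day

108.9 tonne/day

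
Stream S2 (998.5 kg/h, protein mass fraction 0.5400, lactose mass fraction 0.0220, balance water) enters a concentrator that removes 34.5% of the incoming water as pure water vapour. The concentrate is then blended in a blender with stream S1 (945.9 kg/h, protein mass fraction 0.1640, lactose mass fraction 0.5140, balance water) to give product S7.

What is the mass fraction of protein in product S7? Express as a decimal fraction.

Vapour removed = 0.345×0.438×998.5 = 150.88 kg/h; concentrate = 847.62 kg/h.
protein reaching the mixer = 539.19 (from concentrate) + 945.9×0.164 = 694.32 kg/h.
Product flow = 847.62 + 945.9 = 1793.5 kg/h; protein fraction = 0.3871.

0.3871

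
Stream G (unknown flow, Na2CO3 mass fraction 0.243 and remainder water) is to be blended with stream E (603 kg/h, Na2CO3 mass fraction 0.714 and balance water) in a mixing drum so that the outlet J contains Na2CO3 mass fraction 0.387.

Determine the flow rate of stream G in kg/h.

Let G be the unknown flow. Total out = 603 + G.
Na2CO3 balance: 430.54 + 0.243·G = 0.387·(603 + G)
(0.243 − 0.387)·G = 0.387×603 − 430.54 = -197.18
G = -197.18 / -0.144 = 1369.3 kg/h

1369 kg/h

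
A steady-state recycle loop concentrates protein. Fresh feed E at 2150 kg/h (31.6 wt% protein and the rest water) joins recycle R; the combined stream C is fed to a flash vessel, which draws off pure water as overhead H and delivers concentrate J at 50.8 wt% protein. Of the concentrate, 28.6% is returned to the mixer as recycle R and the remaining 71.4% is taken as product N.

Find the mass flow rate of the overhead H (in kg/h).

812.6 kg/h

Overall protein balance (none leaves overhead): protein in fresh feed = protein in product, i.e. 2150×0.316 = (1−0.286)·J·0.508.
J = 679.4/(0.508×0.714) = 1873.1 kg/h.
Recycle R = 0.286×1873.1 = 535.71 kg/h.
Combined feed C = 2150 + 535.71 = 2685.7 kg/h.
Overhead H = C − J = 2685.7 − 1873.1 = 812.6 kg/h.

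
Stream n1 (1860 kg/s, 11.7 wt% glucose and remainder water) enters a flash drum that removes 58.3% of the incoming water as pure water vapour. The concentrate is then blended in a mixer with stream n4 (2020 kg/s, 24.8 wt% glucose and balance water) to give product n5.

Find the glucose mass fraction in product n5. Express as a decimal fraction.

Vapour removed = 0.583×0.883×1860 = 957.51 kg/s; concentrate = 902.49 kg/s.
glucose reaching the mixer = 217.62 (from concentrate) + 2020×0.248 = 718.58 kg/s.
Product flow = 902.49 + 2020 = 2922.5 kg/s; glucose fraction = 0.246.

0.246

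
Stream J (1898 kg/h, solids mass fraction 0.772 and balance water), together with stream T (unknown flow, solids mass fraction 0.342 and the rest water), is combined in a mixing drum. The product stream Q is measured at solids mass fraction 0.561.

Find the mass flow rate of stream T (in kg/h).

Let T be the unknown flow. Total out = 1898 + T.
solids balance: 1465.3 + 0.342·T = 0.561·(1898 + T)
(0.342 − 0.561)·T = 0.561×1898 − 1465.3 = -400.48
T = -400.48 / -0.219 = 1828.7 kg/h

1829 kg/h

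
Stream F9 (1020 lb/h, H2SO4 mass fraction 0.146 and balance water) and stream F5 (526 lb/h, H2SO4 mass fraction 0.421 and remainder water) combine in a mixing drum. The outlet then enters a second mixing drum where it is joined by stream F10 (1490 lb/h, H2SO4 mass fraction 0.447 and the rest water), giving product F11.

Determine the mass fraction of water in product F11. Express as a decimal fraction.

0.659

Overall, product flow = 3036 lb/h.
water in = 1020×0.854 + 526×0.579 + 1490×0.553 = 1999.6 lb/h.
water fraction in F11 = 0.659.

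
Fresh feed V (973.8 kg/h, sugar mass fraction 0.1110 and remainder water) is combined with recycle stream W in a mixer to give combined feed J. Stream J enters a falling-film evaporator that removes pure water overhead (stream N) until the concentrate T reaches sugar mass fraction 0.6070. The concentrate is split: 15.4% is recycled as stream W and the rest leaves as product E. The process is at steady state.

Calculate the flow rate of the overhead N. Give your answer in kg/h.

Overall sugar balance (none leaves overhead): sugar in fresh feed = sugar in product, i.e. 973.8×0.111 = (1−0.154)·T·0.607.
T = 108.09/(0.607×0.846) = 210.49 kg/h.
Recycle W = 0.154×210.49 = 32.416 kg/h.
Combined feed J = 973.8 + 32.416 = 1006.2 kg/h.
Overhead N = J − T = 1006.2 − 210.49 = 795.72 kg/h.

795.7 kg/h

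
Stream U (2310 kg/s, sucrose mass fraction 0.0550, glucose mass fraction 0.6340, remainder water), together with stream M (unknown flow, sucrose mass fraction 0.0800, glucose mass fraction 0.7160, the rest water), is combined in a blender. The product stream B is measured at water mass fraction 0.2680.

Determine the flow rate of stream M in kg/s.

1552 kg/s

Let M be the unknown flow. Total out = 2310 + M.
water balance: 718.41 + 0.204·M = 0.268·(2310 + M)
(0.204 − 0.268)·M = 0.268×2310 − 718.41 = -99.33
M = -99.33 / -0.064 = 1552 kg/s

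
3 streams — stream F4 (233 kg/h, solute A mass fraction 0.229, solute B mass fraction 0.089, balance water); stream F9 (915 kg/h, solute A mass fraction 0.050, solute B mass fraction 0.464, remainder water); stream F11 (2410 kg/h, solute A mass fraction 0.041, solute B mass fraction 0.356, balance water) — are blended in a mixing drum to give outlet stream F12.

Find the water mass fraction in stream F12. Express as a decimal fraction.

Total flow out = 233 + 915 + 2410 = 3558 kg/h.
water in = 233×0.682 + 915×0.486 + 2410×0.603 = 2056.8 kg/h.
water mass fraction in F12 = 2056.8/3558 = 0.578.

0.578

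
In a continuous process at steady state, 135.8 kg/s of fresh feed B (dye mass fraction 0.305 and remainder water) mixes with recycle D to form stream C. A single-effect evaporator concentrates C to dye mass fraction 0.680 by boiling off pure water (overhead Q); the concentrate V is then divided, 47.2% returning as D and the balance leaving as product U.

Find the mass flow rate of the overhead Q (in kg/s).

Overall dye balance (none leaves overhead): dye in fresh feed = dye in product, i.e. 135.8×0.305 = (1−0.472)·V·0.680.
V = 41.419/(0.680×0.528) = 115.36 kg/s.
Recycle D = 0.472×115.36 = 54.45 kg/s.
Combined feed C = 135.8 + 54.45 = 190.25 kg/s.
Overhead Q = C − V = 190.25 − 115.36 = 74.89 kg/s.

74.89 kg/s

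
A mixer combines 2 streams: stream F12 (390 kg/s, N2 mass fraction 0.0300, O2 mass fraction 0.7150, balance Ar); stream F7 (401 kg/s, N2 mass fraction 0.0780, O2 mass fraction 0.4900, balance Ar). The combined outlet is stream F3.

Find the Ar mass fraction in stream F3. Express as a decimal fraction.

Total flow out = 390 + 401 = 791 kg/s.
Ar in = 390×0.255 + 401×0.432 = 272.68 kg/s.
Ar mass fraction in F3 = 272.68/791 = 0.3447.

0.3447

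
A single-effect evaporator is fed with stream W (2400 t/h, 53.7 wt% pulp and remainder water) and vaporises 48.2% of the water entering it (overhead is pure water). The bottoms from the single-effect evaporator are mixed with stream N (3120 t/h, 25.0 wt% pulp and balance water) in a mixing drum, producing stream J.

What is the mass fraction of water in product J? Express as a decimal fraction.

0.585

Vapour removed = 0.482×0.463×2400 = 535.6 t/h; concentrate = 1864.4 t/h.
water reaching the mixer = 575.6 (from concentrate) + 3120×0.750 = 2915.6 t/h.
Product flow = 1864.4 + 3120 = 4984.4 t/h; water fraction = 0.585.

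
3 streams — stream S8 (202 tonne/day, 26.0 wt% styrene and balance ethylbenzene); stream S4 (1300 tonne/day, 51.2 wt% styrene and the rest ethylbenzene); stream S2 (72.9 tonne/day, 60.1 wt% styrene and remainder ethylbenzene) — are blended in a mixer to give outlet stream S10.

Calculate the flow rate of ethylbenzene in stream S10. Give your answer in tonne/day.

813 tonne/day

ethylbenzene out = ethylbenzene in = 202×0.740 + 1300×0.488 + 72.9×0.399 = 812.97 tonne/day.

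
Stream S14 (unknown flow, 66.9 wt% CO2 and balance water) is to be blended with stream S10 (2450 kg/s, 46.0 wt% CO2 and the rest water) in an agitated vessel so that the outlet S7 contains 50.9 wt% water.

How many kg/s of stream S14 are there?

Let S14 be the unknown flow. Total out = 2450 + S14.
water balance: 1323 + 0.331·S14 = 0.509·(2450 + S14)
(0.331 − 0.509)·S14 = 0.509×2450 − 1323 = -75.95
S14 = -75.95 / -0.178 = 426.69 kg/s

426.7 kg/s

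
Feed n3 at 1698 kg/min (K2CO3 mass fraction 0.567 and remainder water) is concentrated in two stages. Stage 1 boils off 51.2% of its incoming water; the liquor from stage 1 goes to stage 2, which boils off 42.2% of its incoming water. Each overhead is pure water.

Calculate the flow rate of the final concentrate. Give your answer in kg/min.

1170 kg/min

water in feed = 1698×0.433 = 735.23 kg/min.
After stage 1: water left = (1−0.512)×735.23 = 358.79; stream total = 1321.6 kg/min.
After stage 2: water left = (1−0.422)×358.79 = 207.38; final concentrate = 1170.1 kg/min.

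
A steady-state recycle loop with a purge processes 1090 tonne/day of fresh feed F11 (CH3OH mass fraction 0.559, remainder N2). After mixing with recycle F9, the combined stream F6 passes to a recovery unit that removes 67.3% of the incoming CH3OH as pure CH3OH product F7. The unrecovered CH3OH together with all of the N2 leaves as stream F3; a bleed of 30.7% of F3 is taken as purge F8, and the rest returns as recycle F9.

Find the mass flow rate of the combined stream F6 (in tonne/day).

2354 tonne/day

N2 enters only via F11 and leaves only via the purge: 1090×0.441 = 0.307×(N2 in F3), and the recovery unit passes all N2, so N2 in F6 = N2 in F3 = 1565.8 tonne/day.
CH3OH in F6: m_A = 1090×0.559 + (1−0.307)·(1−0.673)·m_A, so m_A = 609.31/0.7734 = 787.84 tonne/day.
F6 = 787.84 + 1565.8 = 2353.6 tonne/day.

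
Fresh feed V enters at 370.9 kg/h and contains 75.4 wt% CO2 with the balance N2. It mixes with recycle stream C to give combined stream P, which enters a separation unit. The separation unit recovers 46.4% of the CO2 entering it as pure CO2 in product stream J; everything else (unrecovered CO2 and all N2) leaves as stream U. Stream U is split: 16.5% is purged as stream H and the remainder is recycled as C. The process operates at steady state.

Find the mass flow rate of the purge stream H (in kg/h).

136 kg/h

N2 enters only via V and leaves only via the purge: 370.9×0.246 = 0.165×(N2 in U), and the separation unit passes all N2, so N2 in P = N2 in U = 552.98 kg/h.
CO2 in P: m_A = 370.9×0.754 + (1−0.165)·(1−0.464)·m_A, so m_A = 279.66/0.5524 = 506.22 kg/h.
U = (1−0.464)×506.22 + 552.98 = 824.31 kg/h.
Purge H = 0.165×824.31 = 136.01 kg/h.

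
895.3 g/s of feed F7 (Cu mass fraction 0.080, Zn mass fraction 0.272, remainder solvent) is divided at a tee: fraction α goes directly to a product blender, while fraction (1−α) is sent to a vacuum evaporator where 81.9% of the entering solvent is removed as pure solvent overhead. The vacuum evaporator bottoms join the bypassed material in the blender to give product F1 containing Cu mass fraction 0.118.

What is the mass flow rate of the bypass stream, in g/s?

All 895.3×0.080 = 71.624 g/s of Cu reaches F1, so F1 = 71.624/0.118 = 606.98 g/s and vapour = 288.32 g/s.
The evaporator receives (1−α)·895.3 of feed at 0.648 solvent and removes 0.819 of that solvent:
0.819×0.648×(1−α)×895.3 = 288.32
(1−α) = 288.32/475.15 = 0.6068;  α = 0.3932.
Bypass flow = 0.3932×895.3 = 352.04 g/s.

352 g/s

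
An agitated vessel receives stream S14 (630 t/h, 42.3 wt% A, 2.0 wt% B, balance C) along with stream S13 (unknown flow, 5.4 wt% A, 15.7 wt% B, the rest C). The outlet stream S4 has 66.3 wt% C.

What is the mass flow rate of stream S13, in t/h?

530 t/h

Let S13 be the unknown flow. Total out = 630 + S13.
C balance: 350.91 + 0.789·S13 = 0.663·(630 + S13)
(0.789 − 0.663)·S13 = 0.663×630 − 350.91 = 66.78
S13 = 66.78 / 0.126 = 530 t/h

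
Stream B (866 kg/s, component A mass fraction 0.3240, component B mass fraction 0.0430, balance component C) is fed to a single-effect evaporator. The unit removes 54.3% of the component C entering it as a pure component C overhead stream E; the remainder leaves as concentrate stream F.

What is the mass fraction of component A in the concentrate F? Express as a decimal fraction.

0.4937

component A is not removed: 866×0.324 = 280.58 kg/s of component A enters F.
component C entering = 866×0.633 = 548.18 kg/s; overhead removed = 0.543×548.18 = 297.66 kg/s.
Concentrate = 866 − 297.66 = 568.34 kg/s.
Mass fraction = 280.58/568.34 = 0.4937.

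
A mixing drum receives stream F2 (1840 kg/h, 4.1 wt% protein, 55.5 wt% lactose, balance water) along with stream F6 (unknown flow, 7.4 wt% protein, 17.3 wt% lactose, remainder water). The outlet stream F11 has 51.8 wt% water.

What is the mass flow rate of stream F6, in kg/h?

Let F6 be the unknown flow. Total out = 1840 + F6.
water balance: 743.36 + 0.753·F6 = 0.518·(1840 + F6)
(0.753 − 0.518)·F6 = 0.518×1840 − 743.36 = 209.76
F6 = 209.76 / 0.235 = 892.6 kg/h

892.6 kg/h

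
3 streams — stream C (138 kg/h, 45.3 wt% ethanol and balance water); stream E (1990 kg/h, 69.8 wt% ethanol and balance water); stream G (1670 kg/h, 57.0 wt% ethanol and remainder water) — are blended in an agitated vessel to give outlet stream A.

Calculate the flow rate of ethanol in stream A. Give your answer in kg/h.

2403 kg/h

ethanol out = ethanol in = 138×0.453 + 1990×0.698 + 1670×0.570 = 2403.4 kg/h.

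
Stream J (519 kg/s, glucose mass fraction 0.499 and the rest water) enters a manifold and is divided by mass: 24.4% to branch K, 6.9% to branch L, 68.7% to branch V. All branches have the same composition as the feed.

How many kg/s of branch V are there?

Branch V flow = 0.687×519 = 356.55 kg/s.

356.6 kg/s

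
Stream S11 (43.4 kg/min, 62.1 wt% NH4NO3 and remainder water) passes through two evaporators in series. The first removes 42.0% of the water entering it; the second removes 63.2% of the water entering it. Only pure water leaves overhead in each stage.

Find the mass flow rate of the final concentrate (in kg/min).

30.46 kg/min

water in feed = 43.4×0.379 = 16.449 kg/min.
After stage 1: water left = (1−0.420)×16.449 = 9.5402; stream total = 36.492 kg/min.
After stage 2: water left = (1−0.632)×9.5402 = 3.5108; final concentrate = 30.462 kg/min.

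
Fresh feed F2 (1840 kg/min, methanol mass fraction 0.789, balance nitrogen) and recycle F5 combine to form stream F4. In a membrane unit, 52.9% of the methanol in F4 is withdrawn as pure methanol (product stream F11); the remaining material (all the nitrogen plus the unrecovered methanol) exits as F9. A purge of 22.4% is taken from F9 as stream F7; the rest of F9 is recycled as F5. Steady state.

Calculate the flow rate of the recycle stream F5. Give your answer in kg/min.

2181 kg/min

nitrogen enters only via F2 and leaves only via the purge: 1840×0.211 = 0.224×(nitrogen in F9), and the membrane unit passes all nitrogen, so nitrogen in F4 = nitrogen in F9 = 1733.2 kg/min.
methanol in F4: m_A = 1840×0.789 + (1−0.224)·(1−0.529)·m_A, so m_A = 1451.8/0.6345 = 2288 kg/min.
F9 = (1−0.529)×2288 + 1733.2 = 2810.9 kg/min.
Recycle F5 = (1−0.224)×2810.9 = 2181.2 kg/min.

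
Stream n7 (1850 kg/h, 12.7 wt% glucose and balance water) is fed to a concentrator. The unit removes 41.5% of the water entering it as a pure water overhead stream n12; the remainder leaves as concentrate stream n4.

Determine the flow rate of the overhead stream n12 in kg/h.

670.2 kg/h

water entering = 1850×0.873 = 1615 kg/h; overhead removed = 0.415×1615 = 670.25 kg/h.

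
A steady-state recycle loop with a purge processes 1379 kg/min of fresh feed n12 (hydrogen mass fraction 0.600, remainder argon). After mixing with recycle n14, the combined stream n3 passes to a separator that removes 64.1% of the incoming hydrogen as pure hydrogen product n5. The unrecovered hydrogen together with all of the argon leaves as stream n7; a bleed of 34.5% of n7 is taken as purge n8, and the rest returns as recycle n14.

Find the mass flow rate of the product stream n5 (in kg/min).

693.4 kg/min

hydrogen in n3: m_A = 1379×0.600 + (1−0.345)·(1−0.641)·m_A, so m_A = 827.4/0.7649 = 1081.8 kg/min.
Product n5 = 0.641×1081.8 = 693.42 kg/min.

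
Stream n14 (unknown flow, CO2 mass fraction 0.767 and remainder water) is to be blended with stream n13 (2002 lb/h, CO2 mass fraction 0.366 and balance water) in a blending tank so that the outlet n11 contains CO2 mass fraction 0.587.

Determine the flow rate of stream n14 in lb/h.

Let n14 be the unknown flow. Total out = 2002 + n14.
CO2 balance: 732.73 + 0.767·n14 = 0.587·(2002 + n14)
(0.767 − 0.587)·n14 = 0.587×2002 − 732.73 = 442.44
n14 = 442.44 / 0.180 = 2458 lb/h

2458 lb/h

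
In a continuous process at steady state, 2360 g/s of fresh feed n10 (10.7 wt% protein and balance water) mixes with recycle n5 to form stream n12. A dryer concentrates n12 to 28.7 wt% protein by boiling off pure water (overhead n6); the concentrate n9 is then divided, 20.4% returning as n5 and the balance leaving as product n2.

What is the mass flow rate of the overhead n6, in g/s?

1480 g/s

Overall protein balance (none leaves overhead): protein in fresh feed = protein in product, i.e. 2360×0.107 = (1−0.204)·n9·0.287.
n9 = 252.52/(0.287×0.796) = 1105.4 g/s.
Recycle n5 = 0.204×1105.4 = 225.49 g/s.
Combined feed n12 = 2360 + 225.49 = 2585.5 g/s.
Overhead n6 = n12 − n9 = 2585.5 − 1105.4 = 1480.1 g/s.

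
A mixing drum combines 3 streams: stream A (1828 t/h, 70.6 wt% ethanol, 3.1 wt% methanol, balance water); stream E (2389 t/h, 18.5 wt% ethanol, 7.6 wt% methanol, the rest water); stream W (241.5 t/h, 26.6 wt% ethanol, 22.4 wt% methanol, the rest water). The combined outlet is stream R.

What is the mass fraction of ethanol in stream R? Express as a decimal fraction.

0.403

Total flow out = 1828 + 2389 + 241.5 = 4458.5 t/h.
ethanol in = 1828×0.706 + 2389×0.185 + 241.5×0.266 = 1796.8 t/h.
ethanol mass fraction in R = 1796.8/4458.5 = 0.403.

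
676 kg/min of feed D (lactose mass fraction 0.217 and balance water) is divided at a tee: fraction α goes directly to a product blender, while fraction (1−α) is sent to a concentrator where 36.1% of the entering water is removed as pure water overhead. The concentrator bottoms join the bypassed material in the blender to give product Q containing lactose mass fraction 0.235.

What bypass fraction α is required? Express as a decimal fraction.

All 676×0.217 = 146.69 kg/min of lactose reaches Q, so Q = 146.69/0.235 = 624.22 kg/min and vapour = 51.779 kg/min.
The evaporator receives (1−α)·676 of feed at 0.783 water and removes 0.361 of that water:
0.361×0.783×(1−α)×676 = 51.779
(1−α) = 51.779/191.08 = 0.2710;  α = 0.7290.

0.729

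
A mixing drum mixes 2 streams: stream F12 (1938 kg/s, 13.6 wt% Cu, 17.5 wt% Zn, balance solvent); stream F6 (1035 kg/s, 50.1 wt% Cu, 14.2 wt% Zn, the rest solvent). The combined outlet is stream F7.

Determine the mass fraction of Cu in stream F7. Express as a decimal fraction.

Total flow out = 1938 + 1035 = 2973 kg/s.
Cu in = 1938×0.136 + 1035×0.501 = 782.1 kg/s.
Cu mass fraction in F7 = 782.1/2973 = 0.263.

0.263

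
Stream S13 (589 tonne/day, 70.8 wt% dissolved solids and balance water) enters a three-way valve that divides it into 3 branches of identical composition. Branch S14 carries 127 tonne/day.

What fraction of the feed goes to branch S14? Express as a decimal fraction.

0.216

Fraction to S14 = 127/589 = 0.2156.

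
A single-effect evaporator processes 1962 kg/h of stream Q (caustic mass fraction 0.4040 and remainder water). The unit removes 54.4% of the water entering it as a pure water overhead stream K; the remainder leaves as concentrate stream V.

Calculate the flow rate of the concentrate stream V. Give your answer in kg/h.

water entering = 1962×0.596 = 1169.4 kg/h; overhead removed = 0.544×1169.4 = 636.13 kg/h.
Concentrate = 1962 − 636.13 = 1325.9 kg/h.

1326 kg/h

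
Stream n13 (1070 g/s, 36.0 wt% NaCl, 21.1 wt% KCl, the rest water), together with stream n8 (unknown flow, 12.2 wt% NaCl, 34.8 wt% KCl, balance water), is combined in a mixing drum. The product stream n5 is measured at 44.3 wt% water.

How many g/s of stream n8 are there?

Let n8 be the unknown flow. Total out = 1070 + n8.
water balance: 459.03 + 0.530·n8 = 0.443·(1070 + n8)
(0.530 − 0.443)·n8 = 0.443×1070 − 459.03 = 14.98
n8 = 14.98 / 0.087 = 172.18 g/s

172.2 g/s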